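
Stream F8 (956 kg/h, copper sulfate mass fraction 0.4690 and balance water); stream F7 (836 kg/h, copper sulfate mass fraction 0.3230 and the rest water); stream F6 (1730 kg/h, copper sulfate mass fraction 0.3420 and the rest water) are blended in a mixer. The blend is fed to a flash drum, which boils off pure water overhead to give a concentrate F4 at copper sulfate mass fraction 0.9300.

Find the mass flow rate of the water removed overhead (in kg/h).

copper sulfate entering = 956×0.469 + 836×0.323 + 1730×0.342 = 1310.1 kg/h.
All copper sulfate reports to F4, so F4 = 1310.1/0.930 = 1408.7 kg/h.
Total feed = 3522 kg/h; overhead = 3522 − 1408.7 = 2113.3 kg/h.

2113 kg/h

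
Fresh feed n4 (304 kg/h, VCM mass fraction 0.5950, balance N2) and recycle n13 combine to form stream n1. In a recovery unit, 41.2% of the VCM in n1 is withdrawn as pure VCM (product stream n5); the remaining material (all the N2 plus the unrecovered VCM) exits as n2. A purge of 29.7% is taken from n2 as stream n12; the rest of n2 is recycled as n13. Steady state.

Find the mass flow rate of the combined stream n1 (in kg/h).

N2 enters only via n4 and leaves only via the purge: 304×0.405 = 0.297×(N2 in n2), and the recovery unit passes all N2, so N2 in n1 = N2 in n2 = 414.55 kg/h.
VCM in n1: m_A = 304×0.595 + (1−0.297)·(1−0.412)·m_A, so m_A = 180.88/0.5866 = 308.33 kg/h.
n1 = 308.33 + 414.55 = 722.88 kg/h.

722.9 kg/h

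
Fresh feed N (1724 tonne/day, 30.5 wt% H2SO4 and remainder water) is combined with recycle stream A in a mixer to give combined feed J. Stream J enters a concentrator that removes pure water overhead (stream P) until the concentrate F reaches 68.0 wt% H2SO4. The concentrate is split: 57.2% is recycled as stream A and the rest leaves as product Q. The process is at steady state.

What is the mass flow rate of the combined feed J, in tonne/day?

Overall H2SO4 balance (none leaves overhead): H2SO4 in fresh feed = H2SO4 in product, i.e. 1724×0.305 = (1−0.572)·F·0.680.
F = 525.82/(0.680×0.428) = 1806.7 tonne/day.
Recycle A = 0.572×1806.7 = 1033.4 tonne/day.
Combined feed J = 1724 + 1033.4 = 2757.4 tonne/day.

2757 tonne/day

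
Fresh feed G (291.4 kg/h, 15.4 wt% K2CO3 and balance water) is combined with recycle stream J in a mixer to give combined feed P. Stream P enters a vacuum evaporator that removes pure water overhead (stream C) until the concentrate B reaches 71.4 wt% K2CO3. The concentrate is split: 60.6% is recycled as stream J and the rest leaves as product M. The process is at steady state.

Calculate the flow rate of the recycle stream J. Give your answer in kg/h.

Overall K2CO3 balance (none leaves overhead): K2CO3 in fresh feed = K2CO3 in product, i.e. 291.4×0.154 = (1−0.606)·B·0.714.
B = 44.876/(0.714×0.394) = 159.52 kg/h.
Recycle J = 0.606×159.52 = 96.669 kg/h.

96.67 kg/h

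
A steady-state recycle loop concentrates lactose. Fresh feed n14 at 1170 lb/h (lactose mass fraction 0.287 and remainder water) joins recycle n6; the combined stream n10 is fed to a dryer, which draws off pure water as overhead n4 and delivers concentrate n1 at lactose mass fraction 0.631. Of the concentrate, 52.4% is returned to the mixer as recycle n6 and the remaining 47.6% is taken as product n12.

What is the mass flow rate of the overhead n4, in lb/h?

Overall lactose balance (none leaves overhead): lactose in fresh feed = lactose in product, i.e. 1170×0.287 = (1−0.524)·n1·0.631.
n1 = 335.79/(0.631×0.476) = 1118 lb/h.
Recycle n6 = 0.524×1118 = 585.82 lb/h.
Combined feed n10 = 1170 + 585.82 = 1755.8 lb/h.
Overhead n4 = n10 − n1 = 1755.8 − 1118 = 637.84 lb/h.

637.8 lb/h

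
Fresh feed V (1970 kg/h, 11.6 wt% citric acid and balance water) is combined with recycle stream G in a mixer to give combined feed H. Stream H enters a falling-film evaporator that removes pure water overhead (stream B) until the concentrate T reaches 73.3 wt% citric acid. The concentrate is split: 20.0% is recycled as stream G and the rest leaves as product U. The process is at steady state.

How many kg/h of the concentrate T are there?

389.7 kg/h

Overall citric acid balance (none leaves overhead): citric acid in fresh feed = citric acid in product, i.e. 1970×0.116 = (1−0.200)·T·0.733.
T = 228.52/(0.733×0.800) = 389.7 kg/h.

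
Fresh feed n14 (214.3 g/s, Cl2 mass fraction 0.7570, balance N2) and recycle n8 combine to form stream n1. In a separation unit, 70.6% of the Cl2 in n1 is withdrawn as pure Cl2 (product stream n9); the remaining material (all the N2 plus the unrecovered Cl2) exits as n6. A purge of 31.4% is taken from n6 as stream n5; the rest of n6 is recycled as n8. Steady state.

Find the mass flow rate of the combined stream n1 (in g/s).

369.1 g/s

N2 enters only via n14 and leaves only via the purge: 214.3×0.243 = 0.314×(N2 in n6), and the separation unit passes all N2, so N2 in n1 = N2 in n6 = 165.84 g/s.
Cl2 in n1: m_A = 214.3×0.757 + (1−0.314)·(1−0.706)·m_A, so m_A = 162.23/0.7983 = 203.21 g/s.
n1 = 203.21 + 165.84 = 369.05 g/s.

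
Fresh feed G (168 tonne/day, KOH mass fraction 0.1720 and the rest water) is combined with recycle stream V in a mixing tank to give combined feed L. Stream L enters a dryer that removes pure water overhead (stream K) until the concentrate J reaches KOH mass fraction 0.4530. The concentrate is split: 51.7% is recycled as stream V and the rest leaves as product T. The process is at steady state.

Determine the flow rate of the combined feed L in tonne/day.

236.3 tonne/day

Overall KOH balance (none leaves overhead): KOH in fresh feed = KOH in product, i.e. 168×0.172 = (1−0.517)·J·0.453.
J = 28.896/(0.453×0.483) = 132.07 tonne/day.
Recycle V = 0.517×132.07 = 68.278 tonne/day.
Combined feed L = 168 + 68.278 = 236.28 tonne/day.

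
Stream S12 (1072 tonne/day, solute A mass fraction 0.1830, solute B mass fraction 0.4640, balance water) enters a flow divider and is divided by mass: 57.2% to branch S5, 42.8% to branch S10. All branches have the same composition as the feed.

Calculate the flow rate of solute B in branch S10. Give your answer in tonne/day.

212.9 tonne/day

Branch S10 total = 0.428×1072 = 458.82 tonne/day.
solute B in S10 = 0.464×458.82 = 212.89 tonne/day.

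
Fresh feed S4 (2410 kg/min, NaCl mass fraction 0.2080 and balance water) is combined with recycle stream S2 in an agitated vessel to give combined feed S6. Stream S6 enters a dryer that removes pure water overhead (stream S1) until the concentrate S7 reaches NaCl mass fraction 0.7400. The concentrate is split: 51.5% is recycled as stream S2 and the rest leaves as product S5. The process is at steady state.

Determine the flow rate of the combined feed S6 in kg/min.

3129 kg/min

Overall NaCl balance (none leaves overhead): NaCl in fresh feed = NaCl in product, i.e. 2410×0.208 = (1−0.515)·S7·0.740.
S7 = 501.28/(0.740×0.485) = 1396.7 kg/min.
Recycle S2 = 0.515×1396.7 = 719.31 kg/min.
Combined feed S6 = 2410 + 719.31 = 3129.3 kg/min.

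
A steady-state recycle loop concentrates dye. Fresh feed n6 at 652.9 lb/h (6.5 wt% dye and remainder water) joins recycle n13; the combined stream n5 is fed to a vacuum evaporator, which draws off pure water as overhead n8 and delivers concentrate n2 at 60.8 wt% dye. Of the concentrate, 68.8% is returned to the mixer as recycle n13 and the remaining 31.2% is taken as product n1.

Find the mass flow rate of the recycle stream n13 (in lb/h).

Overall dye balance (none leaves overhead): dye in fresh feed = dye in product, i.e. 652.9×0.065 = (1−0.688)·n2·0.608.
n2 = 42.438/(0.608×0.312) = 223.72 lb/h.
Recycle n13 = 0.688×223.72 = 153.92 lb/h.

153.9 lb/h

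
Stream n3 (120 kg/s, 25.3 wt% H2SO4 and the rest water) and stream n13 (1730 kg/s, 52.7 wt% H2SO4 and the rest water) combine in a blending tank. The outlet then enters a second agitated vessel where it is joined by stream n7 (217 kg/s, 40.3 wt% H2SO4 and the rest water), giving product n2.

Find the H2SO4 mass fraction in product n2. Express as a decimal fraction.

Overall, product flow = 2067 kg/s.
H2SO4 in = 120×0.253 + 1730×0.527 + 217×0.403 = 1029.5 kg/s.
H2SO4 fraction in n2 = 0.4981.

0.4981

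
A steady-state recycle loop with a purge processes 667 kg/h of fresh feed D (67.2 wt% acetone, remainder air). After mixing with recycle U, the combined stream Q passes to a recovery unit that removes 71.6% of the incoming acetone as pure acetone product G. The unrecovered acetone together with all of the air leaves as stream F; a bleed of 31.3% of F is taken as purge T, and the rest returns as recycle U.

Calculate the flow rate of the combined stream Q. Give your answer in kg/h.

1256 kg/h

air enters only via D and leaves only via the purge: 667×0.328 = 0.313×(air in F), and the recovery unit passes all air, so air in Q = air in F = 698.96 kg/h.
acetone in Q: m_A = 667×0.672 + (1−0.313)·(1−0.716)·m_A, so m_A = 448.22/0.8049 = 556.87 kg/h.
Q = 556.87 + 698.96 = 1255.8 kg/h.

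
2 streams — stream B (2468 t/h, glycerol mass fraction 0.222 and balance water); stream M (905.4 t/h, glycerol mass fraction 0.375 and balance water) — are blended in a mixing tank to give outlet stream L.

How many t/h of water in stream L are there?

water out = water in = 2468×0.778 + 905.4×0.625 = 2486 t/h.

2486 t/h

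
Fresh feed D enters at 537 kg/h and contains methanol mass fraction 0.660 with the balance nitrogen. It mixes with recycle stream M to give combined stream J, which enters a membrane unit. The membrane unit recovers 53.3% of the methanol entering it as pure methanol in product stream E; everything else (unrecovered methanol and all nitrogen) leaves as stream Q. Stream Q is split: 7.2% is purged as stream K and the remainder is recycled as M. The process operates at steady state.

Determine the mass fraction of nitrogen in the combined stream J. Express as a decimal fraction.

nitrogen enters only via D and leaves only via the purge: 537×0.340 = 0.072×(nitrogen in Q), and the membrane unit passes all nitrogen, so nitrogen in J = nitrogen in Q = 2535.8 kg/h.
methanol in J: m_A = 537×0.660 + (1−0.072)·(1−0.533)·m_A, so m_A = 354.42/0.5666 = 625.49 kg/h.
J = 625.49 + 2535.8 = 3161.3 kg/h.
nitrogen fraction in J = 2535.8/3161.3 = 0.802.

0.802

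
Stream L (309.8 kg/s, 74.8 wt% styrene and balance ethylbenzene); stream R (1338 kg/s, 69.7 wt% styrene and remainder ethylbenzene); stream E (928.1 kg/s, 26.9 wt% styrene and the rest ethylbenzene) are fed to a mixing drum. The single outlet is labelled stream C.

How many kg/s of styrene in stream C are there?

1414 kg/s

styrene out = styrene in = 309.8×0.748 + 1338×0.697 + 928.1×0.269 = 1414 kg/s.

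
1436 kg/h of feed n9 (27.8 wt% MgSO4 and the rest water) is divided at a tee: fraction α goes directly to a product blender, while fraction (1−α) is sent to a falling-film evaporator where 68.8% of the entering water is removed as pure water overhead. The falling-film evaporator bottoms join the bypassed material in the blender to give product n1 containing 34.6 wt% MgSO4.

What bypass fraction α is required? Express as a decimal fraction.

All 1436×0.278 = 399.21 kg/h of MgSO4 reaches n1, so n1 = 399.21/0.346 = 1153.8 kg/h and vapour = 282.22 kg/h.
The evaporator receives (1−α)·1436 of feed at 0.722 water and removes 0.688 of that water:
0.688×0.722×(1−α)×1436 = 282.22
(1−α) = 282.22/713.31 = 0.3956;  α = 0.6044.

0.604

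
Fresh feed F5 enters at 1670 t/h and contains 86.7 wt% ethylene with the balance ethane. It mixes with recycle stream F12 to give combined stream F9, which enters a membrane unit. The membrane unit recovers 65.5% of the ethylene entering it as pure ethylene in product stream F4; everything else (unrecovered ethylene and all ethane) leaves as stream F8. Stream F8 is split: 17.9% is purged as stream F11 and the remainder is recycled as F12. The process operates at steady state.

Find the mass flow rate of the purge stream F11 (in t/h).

ethane enters only via F5 and leaves only via the purge: 1670×0.133 = 0.179×(ethane in F8), and the membrane unit passes all ethane, so ethane in F9 = ethane in F8 = 1240.8 t/h.
ethylene in F9: m_A = 1670×0.867 + (1−0.179)·(1−0.655)·m_A, so m_A = 1447.9/0.7168 = 2020.1 t/h.
F8 = (1−0.655)×2020.1 + 1240.8 = 1937.8 t/h.
Purge F11 = 0.179×1937.8 = 346.86 t/h.

346.9 t/h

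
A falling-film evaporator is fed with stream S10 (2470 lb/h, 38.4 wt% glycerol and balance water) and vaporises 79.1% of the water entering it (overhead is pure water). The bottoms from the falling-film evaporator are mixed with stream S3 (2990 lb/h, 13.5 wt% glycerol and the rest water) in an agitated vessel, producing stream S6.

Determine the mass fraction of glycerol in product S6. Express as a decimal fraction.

Vapour removed = 0.791×0.616×2470 = 1203.5 lb/h; concentrate = 1266.5 lb/h.
glycerol reaching the mixer = 948.48 (from concentrate) + 2990×0.135 = 1352.1 lb/h.
Product flow = 1266.5 + 2990 = 4256.5 lb/h; glycerol fraction = 0.318.

0.318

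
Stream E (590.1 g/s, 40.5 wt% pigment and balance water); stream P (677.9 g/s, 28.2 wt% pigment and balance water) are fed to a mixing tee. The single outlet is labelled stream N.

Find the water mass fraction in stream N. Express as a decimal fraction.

0.661

Total flow out = 590.1 + 677.9 = 1268 g/s.
water in = 590.1×0.595 + 677.9×0.718 = 837.84 g/s.
water mass fraction in N = 837.84/1268 = 0.661.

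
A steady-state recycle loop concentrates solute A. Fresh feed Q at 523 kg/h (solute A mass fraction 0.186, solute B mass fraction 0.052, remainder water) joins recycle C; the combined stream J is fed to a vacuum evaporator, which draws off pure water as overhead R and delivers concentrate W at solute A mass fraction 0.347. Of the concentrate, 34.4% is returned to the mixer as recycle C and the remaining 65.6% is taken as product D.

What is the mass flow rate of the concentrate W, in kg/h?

Overall solute A balance (none leaves overhead): solute A in fresh feed = solute A in product, i.e. 523×0.186 = (1−0.344)·W·0.347.
W = 97.278/(0.347×0.656) = 427.35 kg/h.

427.3 kg/h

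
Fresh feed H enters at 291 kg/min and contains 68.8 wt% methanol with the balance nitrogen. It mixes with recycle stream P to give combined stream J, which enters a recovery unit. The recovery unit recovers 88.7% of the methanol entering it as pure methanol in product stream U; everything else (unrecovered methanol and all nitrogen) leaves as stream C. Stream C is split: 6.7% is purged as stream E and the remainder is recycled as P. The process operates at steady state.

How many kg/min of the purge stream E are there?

nitrogen enters only via H and leaves only via the purge: 291×0.312 = 0.067×(nitrogen in C), and the recovery unit passes all nitrogen, so nitrogen in J = nitrogen in C = 1355.1 kg/min.
methanol in J: m_A = 291×0.688 + (1−0.067)·(1−0.887)·m_A, so m_A = 200.21/0.8946 = 223.8 kg/min.
C = (1−0.887)×223.8 + 1355.1 = 1380.4 kg/min.
Purge E = 0.067×1380.4 = 92.486 kg/min.

92.49 kg/min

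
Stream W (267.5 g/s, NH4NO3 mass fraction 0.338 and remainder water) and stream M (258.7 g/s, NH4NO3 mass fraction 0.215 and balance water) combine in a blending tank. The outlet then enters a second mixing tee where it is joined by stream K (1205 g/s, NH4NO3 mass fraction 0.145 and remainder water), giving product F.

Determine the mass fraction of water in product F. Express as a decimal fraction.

Overall, product flow = 1731.2 g/s.
water in = 267.5×0.662 + 258.7×0.785 + 1205×0.855 = 1410.4 g/s.
water fraction in F = 0.815.

0.815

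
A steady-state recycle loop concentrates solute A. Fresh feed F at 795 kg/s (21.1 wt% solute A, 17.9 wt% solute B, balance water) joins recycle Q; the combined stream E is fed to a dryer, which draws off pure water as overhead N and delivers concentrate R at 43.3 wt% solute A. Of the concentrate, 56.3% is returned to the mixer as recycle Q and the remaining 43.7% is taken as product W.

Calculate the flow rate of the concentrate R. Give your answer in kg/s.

886.5 kg/s

Overall solute A balance (none leaves overhead): solute A in fresh feed = solute A in product, i.e. 795×0.211 = (1−0.563)·R·0.433.
R = 167.75/(0.433×0.437) = 886.5 kg/s.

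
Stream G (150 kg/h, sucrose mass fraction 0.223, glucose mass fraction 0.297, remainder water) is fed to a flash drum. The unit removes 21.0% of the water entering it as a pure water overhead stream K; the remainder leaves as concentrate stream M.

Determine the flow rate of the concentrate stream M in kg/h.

water entering = 150×0.480 = 72 kg/h; overhead removed = 0.210×72 = 15.12 kg/h.
Concentrate = 150 − 15.12 = 134.88 kg/h.

134.9 kg/h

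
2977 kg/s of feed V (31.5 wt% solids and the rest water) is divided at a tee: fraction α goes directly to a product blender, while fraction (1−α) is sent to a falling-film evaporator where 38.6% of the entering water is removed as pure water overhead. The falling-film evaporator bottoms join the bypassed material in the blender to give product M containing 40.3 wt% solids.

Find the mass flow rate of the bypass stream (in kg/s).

All 2977×0.315 = 937.75 kg/s of solids reaches M, so M = 937.75/0.403 = 2326.9 kg/s and vapour = 650.06 kg/s.
The evaporator receives (1−α)·2977 of feed at 0.685 water and removes 0.386 of that water:
0.386×0.685×(1−α)×2977 = 650.06
(1−α) = 650.06/787.15 = 0.8258;  α = 0.1742.
Bypass flow = 0.1742×2977 = 518.45 kg/s.

518.5 kg/s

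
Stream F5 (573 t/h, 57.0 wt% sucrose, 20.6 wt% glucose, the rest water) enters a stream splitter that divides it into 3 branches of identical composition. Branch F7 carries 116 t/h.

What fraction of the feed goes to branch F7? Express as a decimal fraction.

Fraction to F7 = 116/573 = 0.2024.

0.202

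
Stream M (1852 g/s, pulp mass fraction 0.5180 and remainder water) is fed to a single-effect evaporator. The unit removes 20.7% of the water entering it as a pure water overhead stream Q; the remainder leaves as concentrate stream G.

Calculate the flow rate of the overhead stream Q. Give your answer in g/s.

184.8 g/s

water entering = 1852×0.482 = 892.66 g/s; overhead removed = 0.207×892.66 = 184.78 g/s.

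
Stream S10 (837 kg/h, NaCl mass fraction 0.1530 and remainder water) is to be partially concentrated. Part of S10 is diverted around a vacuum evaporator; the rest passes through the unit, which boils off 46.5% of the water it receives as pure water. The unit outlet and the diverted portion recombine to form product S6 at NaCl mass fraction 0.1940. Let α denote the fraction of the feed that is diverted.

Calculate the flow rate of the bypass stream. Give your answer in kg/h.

387.9 kg/h

All 837×0.153 = 128.06 kg/h of NaCl reaches S6, so S6 = 128.06/0.194 = 660.11 kg/h and vapour = 176.89 kg/h.
The evaporator receives (1−α)·837 of feed at 0.847 water and removes 0.465 of that water:
0.465×0.847×(1−α)×837 = 176.89
(1−α) = 176.89/329.66 = 0.5366;  α = 0.4634.
Bypass flow = 0.4634×837 = 387.87 kg/h.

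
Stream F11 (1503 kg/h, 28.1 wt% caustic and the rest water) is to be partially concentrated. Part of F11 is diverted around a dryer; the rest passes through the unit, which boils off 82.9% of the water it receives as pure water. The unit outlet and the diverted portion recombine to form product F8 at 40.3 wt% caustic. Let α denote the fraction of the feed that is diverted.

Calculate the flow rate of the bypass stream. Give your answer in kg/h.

739.6 kg/h

All 1503×0.281 = 422.34 kg/h of caustic reaches F8, so F8 = 422.34/0.403 = 1048 kg/h and vapour = 455 kg/h.
The evaporator receives (1−α)·1503 of feed at 0.719 water and removes 0.829 of that water:
0.829×0.719×(1−α)×1503 = 455
(1−α) = 455/895.86 = 0.5079;  α = 0.4921.
Bypass flow = 0.4921×1503 = 739.64 kg/h.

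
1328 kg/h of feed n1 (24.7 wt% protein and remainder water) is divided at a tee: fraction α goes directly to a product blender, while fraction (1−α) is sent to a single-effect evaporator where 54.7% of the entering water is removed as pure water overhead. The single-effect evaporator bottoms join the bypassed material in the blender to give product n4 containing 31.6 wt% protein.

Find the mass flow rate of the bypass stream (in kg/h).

All 1328×0.247 = 328.02 kg/h of protein reaches n4, so n4 = 328.02/0.316 = 1038 kg/h and vapour = 289.97 kg/h.
The evaporator receives (1−α)·1328 of feed at 0.753 water and removes 0.547 of that water:
0.547×0.753×(1−α)×1328 = 289.97
(1−α) = 289.97/546.99 = 0.5301;  α = 0.4699.
Bypass flow = 0.4699×1328 = 623.99 kg/h.

624 kg/h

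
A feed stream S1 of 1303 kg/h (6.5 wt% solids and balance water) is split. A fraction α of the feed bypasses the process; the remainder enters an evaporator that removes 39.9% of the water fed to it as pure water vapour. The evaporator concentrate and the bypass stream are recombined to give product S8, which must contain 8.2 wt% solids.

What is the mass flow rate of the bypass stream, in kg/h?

578.9 kg/h

All 1303×0.065 = 84.695 kg/h of solids reaches S8, so S8 = 84.695/0.082 = 1032.9 kg/h and vapour = 270.13 kg/h.
The evaporator receives (1−α)·1303 of feed at 0.935 water and removes 0.399 of that water:
0.399×0.935×(1−α)×1303 = 270.13
(1−α) = 270.13/486.1 = 0.5557;  α = 0.4443.
Bypass flow = 0.4443×1303 = 578.91 kg/h.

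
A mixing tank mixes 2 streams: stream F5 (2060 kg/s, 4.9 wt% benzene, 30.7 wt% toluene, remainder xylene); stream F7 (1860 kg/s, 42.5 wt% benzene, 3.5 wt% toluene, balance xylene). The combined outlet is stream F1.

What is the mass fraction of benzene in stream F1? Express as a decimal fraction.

0.2274

Total flow out = 2060 + 1860 = 3920 kg/s.
benzene in = 2060×0.049 + 1860×0.425 = 891.44 kg/s.
benzene mass fraction in F1 = 891.44/3920 = 0.2274.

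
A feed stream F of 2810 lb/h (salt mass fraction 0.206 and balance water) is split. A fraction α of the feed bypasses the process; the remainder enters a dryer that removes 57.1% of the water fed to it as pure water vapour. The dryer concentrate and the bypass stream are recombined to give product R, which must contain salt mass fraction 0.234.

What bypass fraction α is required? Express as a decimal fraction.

All 2810×0.206 = 578.86 lb/h of salt reaches R, so R = 578.86/0.234 = 2473.8 lb/h and vapour = 336.24 lb/h.
The evaporator receives (1−α)·2810 of feed at 0.794 water and removes 0.571 of that water:
0.571×0.794×(1−α)×2810 = 336.24
(1−α) = 336.24/1274 = 0.2639;  α = 0.7361.

0.736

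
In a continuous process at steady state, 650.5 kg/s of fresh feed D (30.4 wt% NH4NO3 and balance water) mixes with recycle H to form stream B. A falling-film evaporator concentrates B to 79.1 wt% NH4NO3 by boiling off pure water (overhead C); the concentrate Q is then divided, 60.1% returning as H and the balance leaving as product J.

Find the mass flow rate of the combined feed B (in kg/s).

1027 kg/s

Overall NH4NO3 balance (none leaves overhead): NH4NO3 in fresh feed = NH4NO3 in product, i.e. 650.5×0.304 = (1−0.601)·Q·0.791.
Q = 197.75/(0.791×0.399) = 626.57 kg/s.
Recycle H = 0.601×626.57 = 376.57 kg/s.
Combined feed B = 650.5 + 376.57 = 1027.1 kg/s.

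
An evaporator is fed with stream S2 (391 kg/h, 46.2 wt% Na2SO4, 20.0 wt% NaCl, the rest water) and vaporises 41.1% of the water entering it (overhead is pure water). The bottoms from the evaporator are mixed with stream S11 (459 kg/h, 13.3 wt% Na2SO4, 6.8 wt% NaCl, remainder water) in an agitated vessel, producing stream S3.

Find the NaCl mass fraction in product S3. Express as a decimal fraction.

Vapour removed = 0.411×0.338×391 = 54.317 kg/h; concentrate = 336.68 kg/h.
NaCl reaching the mixer = 78.2 (from concentrate) + 459×0.068 = 109.41 kg/h.
Product flow = 336.68 + 459 = 795.68 kg/h; NaCl fraction = 0.138.

0.138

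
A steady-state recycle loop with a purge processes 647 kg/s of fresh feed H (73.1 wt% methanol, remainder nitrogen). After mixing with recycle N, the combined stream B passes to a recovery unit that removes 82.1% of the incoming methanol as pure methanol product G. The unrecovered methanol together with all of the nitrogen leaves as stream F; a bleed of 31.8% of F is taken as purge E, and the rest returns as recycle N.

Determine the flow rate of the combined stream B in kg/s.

nitrogen enters only via H and leaves only via the purge: 647×0.269 = 0.318×(nitrogen in F), and the recovery unit passes all nitrogen, so nitrogen in B = nitrogen in F = 547.31 kg/s.
methanol in B: m_A = 647×0.731 + (1−0.318)·(1−0.821)·m_A, so m_A = 472.96/0.8779 = 538.72 kg/s.
B = 538.72 + 547.31 = 1086 kg/s.

1086 kg/s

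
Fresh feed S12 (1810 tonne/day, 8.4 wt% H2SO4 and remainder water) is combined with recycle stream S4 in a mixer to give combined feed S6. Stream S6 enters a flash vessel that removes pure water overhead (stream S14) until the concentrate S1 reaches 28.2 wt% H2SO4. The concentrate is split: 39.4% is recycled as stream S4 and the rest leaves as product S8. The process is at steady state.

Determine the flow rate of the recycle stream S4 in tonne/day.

350.5 tonne/day

Overall H2SO4 balance (none leaves overhead): H2SO4 in fresh feed = H2SO4 in product, i.e. 1810×0.084 = (1−0.394)·S1·0.282.
S1 = 152.04/(0.282×0.606) = 889.68 tonne/day.
Recycle S4 = 0.394×889.68 = 350.54 tonne/day.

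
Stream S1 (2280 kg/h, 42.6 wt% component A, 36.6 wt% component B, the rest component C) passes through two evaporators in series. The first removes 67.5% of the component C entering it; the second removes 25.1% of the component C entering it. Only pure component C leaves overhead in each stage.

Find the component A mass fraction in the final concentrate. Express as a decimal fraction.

component C in feed = 2280×0.208 = 474.24 kg/h.
After stage 1: component C left = (1−0.675)×474.24 = 154.13; stream total = 1959.9 kg/h.
After stage 2: component C left = (1−0.251)×154.13 = 115.44; final concentrate = 1921.2 kg/h.
component A fraction = 971.28/1921.2 = 0.5056.

0.5056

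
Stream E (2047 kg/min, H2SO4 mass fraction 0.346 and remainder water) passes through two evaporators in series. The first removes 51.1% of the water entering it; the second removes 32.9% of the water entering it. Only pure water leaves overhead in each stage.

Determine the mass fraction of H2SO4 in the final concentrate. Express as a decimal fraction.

water in feed = 2047×0.654 = 1338.7 kg/min.
After stage 1: water left = (1−0.511)×1338.7 = 654.64; stream total = 1362.9 kg/min.
After stage 2: water left = (1−0.329)×654.64 = 439.27; final concentrate = 1147.5 kg/min.
H2SO4 fraction = 708.26/1147.5 = 0.617.

0.617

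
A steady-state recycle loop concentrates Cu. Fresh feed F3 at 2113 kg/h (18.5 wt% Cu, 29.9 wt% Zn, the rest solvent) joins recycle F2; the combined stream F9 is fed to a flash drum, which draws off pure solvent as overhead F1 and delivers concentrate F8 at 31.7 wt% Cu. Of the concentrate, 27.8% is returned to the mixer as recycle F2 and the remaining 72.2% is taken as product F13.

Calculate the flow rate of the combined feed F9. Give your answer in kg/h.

Overall Cu balance (none leaves overhead): Cu in fresh feed = Cu in product, i.e. 2113×0.185 = (1−0.278)·F8·0.317.
F8 = 390.9/(0.317×0.722) = 1707.9 kg/h.
Recycle F2 = 0.278×1707.9 = 474.81 kg/h.
Combined feed F9 = 2113 + 474.81 = 2587.8 kg/h.

2588 kg/h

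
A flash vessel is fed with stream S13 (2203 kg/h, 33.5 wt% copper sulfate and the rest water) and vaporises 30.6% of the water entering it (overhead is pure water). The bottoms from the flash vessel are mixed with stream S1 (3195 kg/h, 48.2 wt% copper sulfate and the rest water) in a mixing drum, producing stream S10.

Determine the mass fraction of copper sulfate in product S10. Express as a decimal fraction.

0.460

Vapour removed = 0.306×0.665×2203 = 448.29 kg/h; concentrate = 1754.7 kg/h.
copper sulfate reaching the mixer = 738 (from concentrate) + 3195×0.482 = 2278 kg/h.
Product flow = 1754.7 + 3195 = 4949.7 kg/h; copper sulfate fraction = 0.460.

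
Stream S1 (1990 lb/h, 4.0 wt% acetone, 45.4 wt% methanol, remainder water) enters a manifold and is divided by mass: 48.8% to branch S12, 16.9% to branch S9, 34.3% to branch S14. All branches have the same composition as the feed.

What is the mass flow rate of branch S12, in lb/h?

971.1 lb/h

Branch S12 flow = 0.488×1990 = 971.12 lb/h.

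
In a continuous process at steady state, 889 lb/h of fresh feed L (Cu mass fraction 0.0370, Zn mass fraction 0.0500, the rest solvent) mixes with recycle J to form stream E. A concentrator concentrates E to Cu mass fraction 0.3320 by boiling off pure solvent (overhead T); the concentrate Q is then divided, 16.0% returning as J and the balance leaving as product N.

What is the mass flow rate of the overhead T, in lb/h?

Overall Cu balance (none leaves overhead): Cu in fresh feed = Cu in product, i.e. 889×0.037 = (1−0.160)·Q·0.332.
Q = 32.893/(0.332×0.840) = 117.95 lb/h.
Recycle J = 0.160×117.95 = 18.871 lb/h.
Combined feed E = 889 + 18.871 = 907.87 lb/h.
Overhead T = E − Q = 907.87 − 117.95 = 789.92 lb/h.

789.9 lb/h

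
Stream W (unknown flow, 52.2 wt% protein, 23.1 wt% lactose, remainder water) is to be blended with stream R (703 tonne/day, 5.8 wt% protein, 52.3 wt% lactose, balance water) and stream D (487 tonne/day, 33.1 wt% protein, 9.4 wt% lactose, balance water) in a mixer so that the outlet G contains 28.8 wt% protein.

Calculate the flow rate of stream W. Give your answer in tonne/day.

601.5 tonne/day

Let W be the unknown flow. Total out = 1190 + W.
protein balance: 201.97 + 0.522·W = 0.288·(1190 + W)
(0.522 − 0.288)·W = 0.288×1190 − 201.97 = 140.75
W = 140.75 / 0.234 = 601.49 tonne/day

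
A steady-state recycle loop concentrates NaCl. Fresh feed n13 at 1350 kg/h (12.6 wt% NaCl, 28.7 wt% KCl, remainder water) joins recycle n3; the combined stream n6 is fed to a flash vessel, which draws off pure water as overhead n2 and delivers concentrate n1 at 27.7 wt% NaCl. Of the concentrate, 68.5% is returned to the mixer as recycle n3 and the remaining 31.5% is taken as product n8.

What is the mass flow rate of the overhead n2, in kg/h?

Overall NaCl balance (none leaves overhead): NaCl in fresh feed = NaCl in product, i.e. 1350×0.126 = (1−0.685)·n1·0.277.
n1 = 170.1/(0.277×0.315) = 1949.5 kg/h.
Recycle n3 = 0.685×1949.5 = 1335.4 kg/h.
Combined feed n6 = 1350 + 1335.4 = 2685.4 kg/h.
Overhead n2 = n6 − n1 = 2685.4 − 1949.5 = 735.92 kg/h.

735.9 kg/h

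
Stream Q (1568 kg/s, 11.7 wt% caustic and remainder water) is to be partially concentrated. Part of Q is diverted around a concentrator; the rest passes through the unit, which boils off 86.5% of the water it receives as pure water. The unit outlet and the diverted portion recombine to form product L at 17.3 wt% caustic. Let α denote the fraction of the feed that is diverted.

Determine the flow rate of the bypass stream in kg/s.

903.5 kg/s

All 1568×0.117 = 183.46 kg/s of caustic reaches L, so L = 183.46/0.173 = 1060.4 kg/s and vapour = 507.56 kg/s.
The evaporator receives (1−α)·1568 of feed at 0.883 water and removes 0.865 of that water:
0.865×0.883×(1−α)×1568 = 507.56
(1−α) = 507.56/1197.6 = 0.4238;  α = 0.5762.
Bypass flow = 0.5762×1568 = 903.48 kg/s.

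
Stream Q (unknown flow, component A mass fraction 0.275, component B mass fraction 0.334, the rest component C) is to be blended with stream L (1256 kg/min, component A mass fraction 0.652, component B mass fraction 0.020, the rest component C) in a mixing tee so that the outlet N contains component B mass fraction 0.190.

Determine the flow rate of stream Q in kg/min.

Let Q be the unknown flow. Total out = 1256 + Q.
component B balance: 25.12 + 0.334·Q = 0.190·(1256 + Q)
(0.334 − 0.190)·Q = 0.190×1256 − 25.12 = 213.52
Q = 213.52 / 0.144 = 1482.8 kg/min

1483 kg/min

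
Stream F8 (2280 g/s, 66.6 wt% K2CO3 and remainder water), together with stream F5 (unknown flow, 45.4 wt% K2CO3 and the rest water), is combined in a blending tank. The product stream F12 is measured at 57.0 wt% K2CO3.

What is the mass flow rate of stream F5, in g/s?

1887 g/s

Let F5 be the unknown flow. Total out = 2280 + F5.
K2CO3 balance: 1518.5 + 0.454·F5 = 0.570·(2280 + F5)
(0.454 − 0.570)·F5 = 0.570×2280 − 1518.5 = -218.88
F5 = -218.88 / -0.116 = 1886.9 g/s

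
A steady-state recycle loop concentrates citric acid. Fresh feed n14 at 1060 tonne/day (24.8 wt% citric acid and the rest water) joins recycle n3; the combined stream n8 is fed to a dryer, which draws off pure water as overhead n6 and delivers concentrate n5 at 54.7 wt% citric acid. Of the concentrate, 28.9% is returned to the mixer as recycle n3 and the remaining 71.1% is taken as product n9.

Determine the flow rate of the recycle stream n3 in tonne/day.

195.3 tonne/day

Overall citric acid balance (none leaves overhead): citric acid in fresh feed = citric acid in product, i.e. 1060×0.248 = (1−0.289)·n5·0.547.
n5 = 262.88/(0.547×0.711) = 675.93 tonne/day.
Recycle n3 = 0.289×675.93 = 195.34 tonne/day.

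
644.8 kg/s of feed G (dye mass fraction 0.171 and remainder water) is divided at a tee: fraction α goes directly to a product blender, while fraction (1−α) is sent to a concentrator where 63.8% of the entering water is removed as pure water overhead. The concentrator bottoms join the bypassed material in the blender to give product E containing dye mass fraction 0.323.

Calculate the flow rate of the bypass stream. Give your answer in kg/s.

All 644.8×0.171 = 110.26 kg/s of dye reaches E, so E = 110.26/0.323 = 341.36 kg/s and vapour = 303.44 kg/s.
The evaporator receives (1−α)·644.8 of feed at 0.829 water and removes 0.638 of that water:
0.638×0.829×(1−α)×644.8 = 303.44
(1−α) = 303.44/341.04 = 0.8897;  α = 0.1103.
Bypass flow = 0.1103×644.8 = 71.092 kg/s.

71.09 kg/s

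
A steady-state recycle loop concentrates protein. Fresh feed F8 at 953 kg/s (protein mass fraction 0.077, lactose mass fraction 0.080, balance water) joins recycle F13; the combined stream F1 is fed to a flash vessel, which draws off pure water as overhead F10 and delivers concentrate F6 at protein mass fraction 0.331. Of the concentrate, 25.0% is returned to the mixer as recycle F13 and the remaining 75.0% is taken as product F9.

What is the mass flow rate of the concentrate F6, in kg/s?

295.6 kg/s

Overall protein balance (none leaves overhead): protein in fresh feed = protein in product, i.e. 953×0.077 = (1−0.250)·F6·0.331.
F6 = 73.381/(0.331×0.750) = 295.59 kg/s.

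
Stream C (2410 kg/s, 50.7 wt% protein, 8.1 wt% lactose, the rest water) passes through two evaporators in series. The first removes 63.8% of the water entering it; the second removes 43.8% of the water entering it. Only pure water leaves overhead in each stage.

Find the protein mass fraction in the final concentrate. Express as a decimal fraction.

water in feed = 2410×0.412 = 992.92 kg/s.
After stage 1: water left = (1−0.638)×992.92 = 359.44; stream total = 1776.5 kg/s.
After stage 2: water left = (1−0.438)×359.44 = 202; final concentrate = 1619.1 kg/s.
protein fraction = 1221.9/1619.1 = 0.7547.

0.7547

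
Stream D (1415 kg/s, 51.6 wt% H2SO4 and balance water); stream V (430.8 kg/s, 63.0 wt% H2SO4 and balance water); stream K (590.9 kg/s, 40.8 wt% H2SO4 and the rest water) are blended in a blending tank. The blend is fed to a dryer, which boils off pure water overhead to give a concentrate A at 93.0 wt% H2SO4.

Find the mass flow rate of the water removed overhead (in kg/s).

1101 kg/s

H2SO4 entering = 1415×0.516 + 430.8×0.630 + 590.9×0.408 = 1242.6 kg/s.
All H2SO4 reports to A, so A = 1242.6/0.930 = 1336.2 kg/s.
Total feed = 2436.7 kg/s; overhead = 2436.7 − 1336.2 = 1100.5 kg/s.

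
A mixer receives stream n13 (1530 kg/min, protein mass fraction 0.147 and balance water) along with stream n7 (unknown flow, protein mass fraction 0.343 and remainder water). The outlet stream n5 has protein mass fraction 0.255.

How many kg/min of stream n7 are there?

1878 kg/min

Let n7 be the unknown flow. Total out = 1530 + n7.
protein balance: 224.91 + 0.343·n7 = 0.255·(1530 + n7)
(0.343 − 0.255)·n7 = 0.255×1530 − 224.91 = 165.24
n7 = 165.24 / 0.088 = 1877.7 kg/min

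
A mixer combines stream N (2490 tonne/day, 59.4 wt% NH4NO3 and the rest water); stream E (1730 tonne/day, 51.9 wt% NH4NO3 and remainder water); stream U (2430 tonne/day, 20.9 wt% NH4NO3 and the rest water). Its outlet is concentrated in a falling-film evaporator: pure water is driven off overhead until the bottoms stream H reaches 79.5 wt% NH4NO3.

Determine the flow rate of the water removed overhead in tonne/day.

3021 tonne/day

NH4NO3 entering = 2490×0.594 + 1730×0.519 + 2430×0.209 = 2884.8 tonne/day.
All NH4NO3 reports to H, so H = 2884.8/0.795 = 3628.7 tonne/day.
Total feed = 6650 tonne/day; overhead = 6650 − 3628.7 = 3021.3 tonne/day.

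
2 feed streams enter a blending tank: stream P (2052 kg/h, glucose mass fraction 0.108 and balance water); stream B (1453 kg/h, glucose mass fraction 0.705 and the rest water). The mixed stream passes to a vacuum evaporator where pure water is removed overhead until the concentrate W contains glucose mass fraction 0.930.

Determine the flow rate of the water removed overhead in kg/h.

glucose entering = 2052×0.108 + 1453×0.705 = 1246 kg/h.
All glucose reports to W, so W = 1246/0.930 = 1339.8 kg/h.
Total feed = 3505 kg/h; overhead = 3505 − 1339.8 = 2165.2 kg/h.

2165 kg/h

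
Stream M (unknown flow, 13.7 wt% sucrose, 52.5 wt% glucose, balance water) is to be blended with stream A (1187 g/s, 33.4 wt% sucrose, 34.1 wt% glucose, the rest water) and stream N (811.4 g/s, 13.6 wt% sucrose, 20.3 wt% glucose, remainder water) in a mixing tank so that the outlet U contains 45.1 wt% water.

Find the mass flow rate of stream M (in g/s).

Let M be the unknown flow. Total out = 1998.4 + M.
water balance: 922.11 + 0.338·M = 0.451·(1998.4 + M)
(0.338 − 0.451)·M = 0.451×1998.4 − 922.11 = -20.832
M = -20.832 / -0.113 = 184.35 g/s

184.4 g/s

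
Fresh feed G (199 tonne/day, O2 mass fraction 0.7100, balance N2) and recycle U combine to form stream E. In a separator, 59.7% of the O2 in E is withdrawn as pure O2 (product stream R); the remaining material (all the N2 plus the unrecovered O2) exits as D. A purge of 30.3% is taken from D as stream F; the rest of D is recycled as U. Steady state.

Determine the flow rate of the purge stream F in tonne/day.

81.7 tonne/day

N2 enters only via G and leaves only via the purge: 199×0.290 = 0.303×(N2 in D), and the separator passes all N2, so N2 in E = N2 in D = 190.46 tonne/day.
O2 in E: m_A = 199×0.710 + (1−0.303)·(1−0.597)·m_A, so m_A = 141.29/0.7191 = 196.48 tonne/day.
D = (1−0.597)×196.48 + 190.46 = 269.64 tonne/day.
Purge F = 0.303×269.64 = 81.702 tonne/day.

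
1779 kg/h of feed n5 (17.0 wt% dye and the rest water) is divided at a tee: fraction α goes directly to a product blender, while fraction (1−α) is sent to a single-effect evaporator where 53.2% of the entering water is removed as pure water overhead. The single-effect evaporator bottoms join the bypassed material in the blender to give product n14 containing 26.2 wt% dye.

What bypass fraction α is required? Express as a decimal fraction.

All 1779×0.170 = 302.43 kg/h of dye reaches n14, so n14 = 302.43/0.262 = 1154.3 kg/h and vapour = 624.69 kg/h.
The evaporator receives (1−α)·1779 of feed at 0.830 water and removes 0.532 of that water:
0.532×0.830×(1−α)×1779 = 624.69
(1−α) = 624.69/785.54 = 0.7952;  α = 0.2048.

0.205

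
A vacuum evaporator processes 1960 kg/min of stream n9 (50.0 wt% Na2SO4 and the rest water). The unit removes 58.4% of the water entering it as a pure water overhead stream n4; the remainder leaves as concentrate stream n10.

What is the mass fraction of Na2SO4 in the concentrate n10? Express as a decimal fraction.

Na2SO4 is not removed: 1960×0.500 = 980 kg/min of Na2SO4 enters n10.
water entering = 1960×0.500 = 980 kg/min; overhead removed = 0.584×980 = 572.32 kg/min.
Concentrate = 1960 − 572.32 = 1387.7 kg/min.
Mass fraction = 980/1387.7 = 0.7062.

0.7062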